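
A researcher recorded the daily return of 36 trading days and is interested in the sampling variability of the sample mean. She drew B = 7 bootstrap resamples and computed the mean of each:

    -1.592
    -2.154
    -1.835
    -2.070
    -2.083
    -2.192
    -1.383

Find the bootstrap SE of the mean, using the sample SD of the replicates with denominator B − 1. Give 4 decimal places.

Bootstrap SE is the standard deviation of the 7 replicate means.
Mean of replicates: ((-1.592) + (-2.154) + (-1.835) + (-2.070) + (-2.083) + (-2.192) + (-1.383)) / 7 = -13.30900 / 7 = -1.90129
Sum of squared deviations: (+0.30929)² + (−0.25271)² + (+0.06629)² + (−0.16871)² + (−0.18171)² + (−0.29071)² + (+0.51829)² = 0.57854
Variance = 0.57854 / 6 = 0.09642
SE* = √0.09642

SE* = 0.3105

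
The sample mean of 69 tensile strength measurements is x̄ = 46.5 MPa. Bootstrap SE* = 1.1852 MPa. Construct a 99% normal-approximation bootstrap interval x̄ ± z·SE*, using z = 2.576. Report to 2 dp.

(43.45, 49.55)

Margin = 2.576 × 1.1852 = 3.053
Interval: 46.5 ± 3.053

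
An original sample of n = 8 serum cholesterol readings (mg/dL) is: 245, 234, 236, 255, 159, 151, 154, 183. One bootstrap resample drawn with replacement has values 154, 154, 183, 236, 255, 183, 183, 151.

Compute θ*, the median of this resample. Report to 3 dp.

Sorted: 151, 154, 154, 183, 183, 183, 236, 255
Median = average of the two middle values = 183.000

θ* = 183.000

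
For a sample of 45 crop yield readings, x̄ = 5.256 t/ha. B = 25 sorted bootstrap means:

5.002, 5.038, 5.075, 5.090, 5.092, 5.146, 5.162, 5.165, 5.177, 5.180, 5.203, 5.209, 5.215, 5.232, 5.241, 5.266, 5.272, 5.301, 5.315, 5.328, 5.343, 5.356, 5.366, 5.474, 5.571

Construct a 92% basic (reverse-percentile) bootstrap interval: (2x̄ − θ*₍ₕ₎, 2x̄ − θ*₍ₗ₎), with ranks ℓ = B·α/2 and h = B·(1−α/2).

Percentile endpoints at ranks 1 and 24: θ*₍1₎ = 5.002, θ*₍24₎ = 5.474.
Basic interval reflects these around x̄:
  lower = 2 × 5.256 − 5.474 = 5.038
  upper = 2 × 5.256 − 5.002 = 5.510

(5.038, 5.510)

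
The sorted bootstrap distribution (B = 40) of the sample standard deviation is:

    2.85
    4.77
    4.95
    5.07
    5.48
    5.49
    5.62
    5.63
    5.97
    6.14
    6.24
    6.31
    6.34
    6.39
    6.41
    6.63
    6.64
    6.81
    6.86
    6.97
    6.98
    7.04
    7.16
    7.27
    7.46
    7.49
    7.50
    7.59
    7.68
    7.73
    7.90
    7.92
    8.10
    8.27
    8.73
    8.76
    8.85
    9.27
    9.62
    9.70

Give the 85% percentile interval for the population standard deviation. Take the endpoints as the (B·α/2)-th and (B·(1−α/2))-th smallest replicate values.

(4.95, 8.85)

α = 0.15; lower rank = 40 × 0.075 = 3; upper rank = 40 × 0.925 = 37.
The 3rd smallest replicate is 4.95; the 37th is 8.85.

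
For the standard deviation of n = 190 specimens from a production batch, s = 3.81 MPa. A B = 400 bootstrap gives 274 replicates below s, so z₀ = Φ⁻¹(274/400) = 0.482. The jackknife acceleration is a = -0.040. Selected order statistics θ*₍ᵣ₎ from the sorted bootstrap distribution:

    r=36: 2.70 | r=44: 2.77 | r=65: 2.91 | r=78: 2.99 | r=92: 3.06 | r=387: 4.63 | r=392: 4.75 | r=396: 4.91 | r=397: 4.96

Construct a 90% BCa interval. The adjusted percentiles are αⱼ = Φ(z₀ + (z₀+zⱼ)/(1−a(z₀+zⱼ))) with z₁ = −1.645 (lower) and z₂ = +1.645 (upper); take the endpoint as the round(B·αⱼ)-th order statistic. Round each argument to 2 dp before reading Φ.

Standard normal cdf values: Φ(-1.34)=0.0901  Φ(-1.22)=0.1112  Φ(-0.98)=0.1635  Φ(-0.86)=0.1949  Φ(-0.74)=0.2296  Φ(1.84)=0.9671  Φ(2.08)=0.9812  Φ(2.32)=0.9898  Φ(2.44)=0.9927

(3.06, 4.96)

Lower: z₀ + z₁ = 0.482 + (-1.645) = -1.163; 1 − a(z₀+z₁) = 1 − (-0.040)(-1.163) = 0.9535; argument = 0.482 + (-1.163)/0.9535 = -0.7377 → -0.74.
α₁ = Φ(-0.74) = 0.2296; rank = round(400 × 0.2296) = 92; θ*₍92₎ = 3.06.
Upper: z₀ + z₂ = 2.127; 1 − a(z₀+z₂) = 1.0851; argument = 2.4422 → 2.44; α₂ = 0.9927; rank = 397; θ*₍397₎ = 4.96.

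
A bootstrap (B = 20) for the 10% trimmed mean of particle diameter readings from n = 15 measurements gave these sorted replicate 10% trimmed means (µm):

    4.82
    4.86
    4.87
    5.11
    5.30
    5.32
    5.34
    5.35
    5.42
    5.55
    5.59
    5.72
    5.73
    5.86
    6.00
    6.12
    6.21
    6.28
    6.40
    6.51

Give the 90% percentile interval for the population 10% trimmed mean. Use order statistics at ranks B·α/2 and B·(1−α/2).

α = 0.10; lower rank = 20 × 0.050 = 1; upper rank = 20 × 0.950 = 19.
The 1st smallest replicate is 4.82; the 19th is 6.40.

(4.82, 6.40)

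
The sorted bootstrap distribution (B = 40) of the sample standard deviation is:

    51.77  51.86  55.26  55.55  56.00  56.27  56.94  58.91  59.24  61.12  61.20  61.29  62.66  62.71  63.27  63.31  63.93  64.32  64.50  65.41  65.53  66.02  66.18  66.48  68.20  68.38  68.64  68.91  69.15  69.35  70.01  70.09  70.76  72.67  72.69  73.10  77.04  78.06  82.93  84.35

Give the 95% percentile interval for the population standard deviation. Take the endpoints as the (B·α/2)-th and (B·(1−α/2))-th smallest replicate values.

(51.77, 82.93)

α = 0.05; lower rank = 40 × 0.025 = 1; upper rank = 40 × 0.975 = 39.
The 1st smallest replicate is 51.77; the 39th is 82.93.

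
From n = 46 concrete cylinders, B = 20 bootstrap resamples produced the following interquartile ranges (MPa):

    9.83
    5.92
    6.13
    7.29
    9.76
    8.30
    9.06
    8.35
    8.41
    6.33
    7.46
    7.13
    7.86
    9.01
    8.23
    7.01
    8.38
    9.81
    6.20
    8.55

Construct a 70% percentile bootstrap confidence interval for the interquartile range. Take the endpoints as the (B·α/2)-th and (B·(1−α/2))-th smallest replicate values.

Sorted replicates: 5.92, 6.13, 6.20, 6.33, 7.01, 7.13, 7.29, 7.46, 7.86, 8.23, 8.30, 8.35, 8.38, 8.41, 8.55, 9.01, 9.06, 9.76, 9.81, 9.83
α = 0.30; lower rank = 20 × 0.150 = 3; upper rank = 20 × 0.850 = 17.
The 3rd smallest replicate is 6.20; the 17th is 9.06.

(6.20, 9.06)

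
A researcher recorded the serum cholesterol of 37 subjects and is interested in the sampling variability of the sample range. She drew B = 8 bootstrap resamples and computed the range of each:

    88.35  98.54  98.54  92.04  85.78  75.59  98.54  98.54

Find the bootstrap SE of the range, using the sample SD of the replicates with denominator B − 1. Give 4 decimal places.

Bootstrap SE is the standard deviation of the 8 replicate ranges.
Mean of replicates: (88.35 + 98.54 + 98.54 + 92.04 + 85.78 + 75.59 + 98.54 + 98.54) / 8 = 735.92000 / 8 = 91.99000
Sum of squared deviations: (−3.64000)² + (+6.55000)² + (+6.55000)² + (+0.05000)² + (−6.21000)² + (−16.40000)² + (+6.55000)² + (+6.55000)² = 492.38620
Variance = 492.38620 / 7 = 70.34089
SE* = √70.34089

SE* = 8.3869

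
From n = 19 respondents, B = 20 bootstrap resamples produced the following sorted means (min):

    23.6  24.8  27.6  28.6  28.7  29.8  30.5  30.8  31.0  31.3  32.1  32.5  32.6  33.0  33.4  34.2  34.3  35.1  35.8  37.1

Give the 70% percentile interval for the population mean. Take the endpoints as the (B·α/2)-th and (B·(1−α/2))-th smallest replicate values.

α = 0.30; lower rank = 20 × 0.150 = 3; upper rank = 20 × 0.850 = 17.
The 3rd smallest replicate is 27.6; the 17th is 34.3.

(27.6, 34.3)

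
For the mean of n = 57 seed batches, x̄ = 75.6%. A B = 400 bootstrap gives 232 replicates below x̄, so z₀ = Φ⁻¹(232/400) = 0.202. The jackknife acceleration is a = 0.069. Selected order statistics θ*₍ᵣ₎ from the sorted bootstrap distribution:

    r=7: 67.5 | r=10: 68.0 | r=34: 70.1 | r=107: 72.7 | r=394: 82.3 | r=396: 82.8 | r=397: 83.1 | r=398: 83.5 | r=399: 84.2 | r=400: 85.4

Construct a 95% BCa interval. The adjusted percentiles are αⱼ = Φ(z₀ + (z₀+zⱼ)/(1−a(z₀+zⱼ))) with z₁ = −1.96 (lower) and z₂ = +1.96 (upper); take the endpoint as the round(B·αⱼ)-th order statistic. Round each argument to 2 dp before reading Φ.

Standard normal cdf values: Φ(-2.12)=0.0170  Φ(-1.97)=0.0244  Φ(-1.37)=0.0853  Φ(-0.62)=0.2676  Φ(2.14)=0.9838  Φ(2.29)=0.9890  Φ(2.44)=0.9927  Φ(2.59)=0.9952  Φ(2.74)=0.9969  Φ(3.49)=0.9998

Lower: z₀ + z₁ = 0.202 + (-1.960) = -1.758; 1 − a(z₀+z₁) = 1 − (0.069)(-1.758) = 1.1213; argument = 0.202 + (-1.758)/1.1213 = -1.3658 → -1.37.
α₁ = Φ(-1.37) = 0.0853; rank = round(400 × 0.0853) = 34; θ*₍34₎ = 70.1.
Upper: z₀ + z₂ = 2.162; 1 − a(z₀+z₂) = 0.8508; argument = 2.7431 → 2.74; α₂ = 0.9969; rank = 399; θ*₍399₎ = 84.2.

(70.1, 84.2)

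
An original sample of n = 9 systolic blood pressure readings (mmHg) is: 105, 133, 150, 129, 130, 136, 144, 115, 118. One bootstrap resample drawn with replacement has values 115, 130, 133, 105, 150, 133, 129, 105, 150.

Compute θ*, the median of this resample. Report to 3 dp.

Sorted: 105, 105, 115, 129, 130, 133, 133, 150, 150
Median = middle value = 130.000

θ* = 130.000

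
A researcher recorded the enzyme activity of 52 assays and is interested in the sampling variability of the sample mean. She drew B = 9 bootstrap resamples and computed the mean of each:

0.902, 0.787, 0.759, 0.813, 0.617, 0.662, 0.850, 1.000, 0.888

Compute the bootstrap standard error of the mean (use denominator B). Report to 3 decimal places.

Bootstrap SE is the standard deviation of the 9 replicate means.
Mean of replicates: (0.902 + 0.787 + 0.759 + 0.813 + 0.617 + 0.662 + 0.850 + 1.000 + 0.888) / 9 = 7.2780 / 9 = 0.8087
Sum of squared deviations: (+0.0933)² + (−0.0217)² + (−0.0497)² + (+0.0043)² + (−0.1917)² + (−0.1467)² + (+0.0413)² + (+0.1913)² + (+0.0793)² = 0.1145
Variance = 0.1145 / 9 = 0.0127
SE* = √0.0127

SE* = 0.113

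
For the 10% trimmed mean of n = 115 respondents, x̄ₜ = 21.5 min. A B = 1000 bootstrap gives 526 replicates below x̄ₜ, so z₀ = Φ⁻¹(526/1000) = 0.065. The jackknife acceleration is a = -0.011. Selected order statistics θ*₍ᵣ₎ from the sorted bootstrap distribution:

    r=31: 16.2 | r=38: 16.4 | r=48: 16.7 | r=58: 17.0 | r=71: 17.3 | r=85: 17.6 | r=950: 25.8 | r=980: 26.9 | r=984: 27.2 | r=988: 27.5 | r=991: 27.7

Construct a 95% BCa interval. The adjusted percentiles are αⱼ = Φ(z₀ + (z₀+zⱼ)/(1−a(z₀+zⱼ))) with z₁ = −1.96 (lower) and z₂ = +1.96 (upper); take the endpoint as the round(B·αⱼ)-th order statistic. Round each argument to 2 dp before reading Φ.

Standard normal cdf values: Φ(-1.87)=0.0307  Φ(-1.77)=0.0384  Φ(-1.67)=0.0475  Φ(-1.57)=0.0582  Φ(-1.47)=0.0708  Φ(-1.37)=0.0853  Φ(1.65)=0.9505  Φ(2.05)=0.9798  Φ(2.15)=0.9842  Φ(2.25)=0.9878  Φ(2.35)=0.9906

Lower: z₀ + z₁ = 0.065 + (-1.960) = -1.895; 1 − a(z₀+z₁) = 1 − (-0.011)(-1.895) = 0.9792; argument = 0.065 + (-1.895)/0.9792 = -1.8703 → -1.87.
α₁ = Φ(-1.87) = 0.0307; rank = round(1000 × 0.0307) = 31; θ*₍31₎ = 16.2.
Upper: z₀ + z₂ = 2.025; 1 − a(z₀+z₂) = 1.0223; argument = 2.0459 → 2.05; α₂ = 0.9798; rank = 980; θ*₍980₎ = 26.9.

(16.2, 26.9)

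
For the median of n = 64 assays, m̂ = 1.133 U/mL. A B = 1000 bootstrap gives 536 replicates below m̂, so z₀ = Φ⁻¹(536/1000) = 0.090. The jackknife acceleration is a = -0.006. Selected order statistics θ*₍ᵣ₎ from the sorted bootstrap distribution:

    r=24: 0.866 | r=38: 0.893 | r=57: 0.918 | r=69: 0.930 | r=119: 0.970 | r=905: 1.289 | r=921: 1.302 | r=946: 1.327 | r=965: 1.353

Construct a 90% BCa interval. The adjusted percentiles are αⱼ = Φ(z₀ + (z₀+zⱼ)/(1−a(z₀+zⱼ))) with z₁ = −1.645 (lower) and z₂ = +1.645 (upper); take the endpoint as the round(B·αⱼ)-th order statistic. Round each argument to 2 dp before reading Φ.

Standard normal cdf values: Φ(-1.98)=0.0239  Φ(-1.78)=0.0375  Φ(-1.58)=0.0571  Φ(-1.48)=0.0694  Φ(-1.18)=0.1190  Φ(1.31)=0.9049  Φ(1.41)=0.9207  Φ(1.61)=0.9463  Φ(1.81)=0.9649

Lower: z₀ + z₁ = 0.090 + (-1.645) = -1.555; 1 − a(z₀+z₁) = 1 − (-0.006)(-1.555) = 0.9907; argument = 0.090 + (-1.555)/0.9907 = -1.4796 → -1.48.
α₁ = Φ(-1.48) = 0.0694; rank = round(1000 × 0.0694) = 69; θ*₍69₎ = 0.930.
Upper: z₀ + z₂ = 1.735; 1 − a(z₀+z₂) = 1.0104; argument = 1.8071 → 1.81; α₂ = 0.9649; rank = 965; θ*₍965₎ = 1.353.

(0.930, 1.353)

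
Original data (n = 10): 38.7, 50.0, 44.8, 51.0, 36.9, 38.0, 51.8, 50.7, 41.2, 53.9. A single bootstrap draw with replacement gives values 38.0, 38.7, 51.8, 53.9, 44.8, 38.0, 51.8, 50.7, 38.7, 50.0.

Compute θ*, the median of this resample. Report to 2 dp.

θ* = 47.40

Sorted: 38.0, 38.0, 38.7, 38.7, 44.8, 50.0, 50.7, 51.8, 51.8, 53.9
Median = average of the two middle values = 47.40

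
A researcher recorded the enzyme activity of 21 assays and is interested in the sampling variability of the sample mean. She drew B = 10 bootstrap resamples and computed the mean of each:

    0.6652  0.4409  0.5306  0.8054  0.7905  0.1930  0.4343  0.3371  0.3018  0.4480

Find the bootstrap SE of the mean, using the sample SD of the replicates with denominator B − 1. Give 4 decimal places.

SE* = 0.2044

Bootstrap SE is the standard deviation of the 10 replicate means.
Mean of replicates: (0.6652 + 0.4409 + 0.5306 + 0.8054 + 0.7905 + 0.1930 + 0.4343 + 0.3371 + 0.3018 + 0.4480) / 10 = 4.946800 / 10 = 0.494680
Sum of squared deviations: (+0.170520)² + (−0.053780)² + (+0.035920)² + (+0.310720)² + (+0.295820)² + (−0.301680)² + (−0.060380)² + (−0.157580)² + (−0.192880)² + (−0.046680)² = 0.376186
Variance = 0.376186 / 9 = 0.041798
SE* = √0.041798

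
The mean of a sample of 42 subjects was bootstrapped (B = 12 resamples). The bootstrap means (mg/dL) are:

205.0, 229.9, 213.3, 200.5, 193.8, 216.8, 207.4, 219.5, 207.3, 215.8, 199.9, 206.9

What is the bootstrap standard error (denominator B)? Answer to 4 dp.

SE* = 9.4830

Bootstrap SE is the standard deviation of the 12 replicate means.
Mean of replicates: (205.0 + 229.9 + 213.3 + 200.5 + 193.8 + 216.8 + 207.4 + 219.5 + 207.3 + 215.8 + 199.9 + 206.9) / 12 = 2516.10000 / 12 = 209.67500
Sum of squared deviations: (−4.67500)² + (+20.22500)² + (+3.62500)² + (−9.17500)² + (−15.87500)² + (+7.12500)² + (−2.27500)² + (+9.82500)² + (−2.37500)² + (+6.12500)² + (−9.77500)² + (−2.77500)² = 1079.12250
Variance = 1079.12250 / 12 = 89.92687
SE* = √89.92687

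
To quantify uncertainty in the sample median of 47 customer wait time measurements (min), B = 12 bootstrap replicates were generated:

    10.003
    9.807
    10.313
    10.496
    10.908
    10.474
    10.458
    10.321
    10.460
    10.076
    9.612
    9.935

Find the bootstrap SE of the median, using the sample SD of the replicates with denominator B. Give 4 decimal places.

SE* = 0.3455

Bootstrap SE is the standard deviation of the 12 replicate medians.
Mean of replicates: (10.003 + 9.807 + 10.313 + 10.496 + 10.908 + 10.474 + 10.458 + 10.321 + 10.460 + 10.076 + 9.612 + 9.935) / 12 = 122.86300 / 12 = 10.23858
Sum of squared deviations: (−0.23558)² + (−0.43158)² + (+0.07442)² + (+0.25742)² + (+0.66942)² + (+0.23542)² + (+0.21942)² + (+0.08242)² + (+0.22142)² + (−0.16258)² + (−0.62658)² + (−0.30358)² = 1.43227
Variance = 1.43227 / 12 = 0.11936
SE* = √0.11936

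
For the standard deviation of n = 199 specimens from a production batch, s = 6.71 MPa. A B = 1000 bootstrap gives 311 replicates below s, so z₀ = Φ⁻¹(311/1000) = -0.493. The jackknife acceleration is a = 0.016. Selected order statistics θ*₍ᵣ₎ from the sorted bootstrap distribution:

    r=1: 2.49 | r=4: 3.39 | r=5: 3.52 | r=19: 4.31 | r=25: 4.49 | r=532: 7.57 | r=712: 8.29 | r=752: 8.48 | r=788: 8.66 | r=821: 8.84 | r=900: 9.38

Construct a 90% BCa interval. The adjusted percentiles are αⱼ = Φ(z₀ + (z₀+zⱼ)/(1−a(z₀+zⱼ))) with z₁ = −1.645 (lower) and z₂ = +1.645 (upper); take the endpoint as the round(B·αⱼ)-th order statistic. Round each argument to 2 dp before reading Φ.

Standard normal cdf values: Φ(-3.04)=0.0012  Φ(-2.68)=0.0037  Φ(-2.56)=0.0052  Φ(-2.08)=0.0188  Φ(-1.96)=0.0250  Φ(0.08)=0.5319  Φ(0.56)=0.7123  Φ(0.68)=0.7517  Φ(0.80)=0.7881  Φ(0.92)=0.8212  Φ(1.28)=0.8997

Lower: z₀ + z₁ = -0.493 + (-1.645) = -2.138; 1 − a(z₀+z₁) = 1 − (0.016)(-2.138) = 1.0342; argument = -0.493 + (-2.138)/1.0342 = -2.5603 → -2.56.
α₁ = Φ(-2.56) = 0.0052; rank = round(1000 × 0.0052) = 5; θ*₍5₎ = 3.52.
Upper: z₀ + z₂ = 1.152; 1 − a(z₀+z₂) = 0.9816; argument = 0.6806 → 0.68; α₂ = 0.7517; rank = 752; θ*₍752₎ = 8.48.

(3.52, 8.48)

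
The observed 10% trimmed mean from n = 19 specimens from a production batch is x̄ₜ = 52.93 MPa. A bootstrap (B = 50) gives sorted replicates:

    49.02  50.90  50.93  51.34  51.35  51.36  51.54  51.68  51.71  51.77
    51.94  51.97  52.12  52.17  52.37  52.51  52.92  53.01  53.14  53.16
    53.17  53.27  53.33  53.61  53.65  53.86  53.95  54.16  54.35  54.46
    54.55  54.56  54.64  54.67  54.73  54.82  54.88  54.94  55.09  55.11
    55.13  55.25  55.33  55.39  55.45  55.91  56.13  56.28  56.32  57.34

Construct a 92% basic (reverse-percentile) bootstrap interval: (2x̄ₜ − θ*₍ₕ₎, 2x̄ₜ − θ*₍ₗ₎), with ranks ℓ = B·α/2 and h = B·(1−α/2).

Percentile endpoints at ranks 2 and 48: θ*₍2₎ = 50.90, θ*₍48₎ = 56.28.
Basic interval reflects these around x̄ₜ:
  lower = 2 × 52.93 − 56.28 = 49.58
  upper = 2 × 52.93 − 50.90 = 54.96

(49.58, 54.96)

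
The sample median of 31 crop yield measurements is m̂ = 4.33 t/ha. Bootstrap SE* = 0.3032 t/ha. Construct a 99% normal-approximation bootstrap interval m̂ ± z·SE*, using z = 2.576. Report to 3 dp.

Margin = 2.576 × 0.3032 = 0.7810
Interval: 4.33 ± 0.7810

(3.549, 5.111)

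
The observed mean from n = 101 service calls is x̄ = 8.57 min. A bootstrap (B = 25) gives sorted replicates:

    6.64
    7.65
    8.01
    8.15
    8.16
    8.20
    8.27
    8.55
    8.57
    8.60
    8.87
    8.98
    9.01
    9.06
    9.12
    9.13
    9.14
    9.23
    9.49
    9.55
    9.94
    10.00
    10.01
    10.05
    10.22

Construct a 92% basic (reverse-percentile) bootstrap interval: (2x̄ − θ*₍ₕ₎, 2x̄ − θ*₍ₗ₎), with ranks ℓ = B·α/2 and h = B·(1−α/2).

(7.09, 10.50)

Percentile endpoints at ranks 1 and 24: θ*₍1₎ = 6.64, θ*₍24₎ = 10.05.
Basic interval reflects these around x̄:
  lower = 2 × 8.57 − 10.05 = 7.09
  upper = 2 × 8.57 − 6.64 = 10.50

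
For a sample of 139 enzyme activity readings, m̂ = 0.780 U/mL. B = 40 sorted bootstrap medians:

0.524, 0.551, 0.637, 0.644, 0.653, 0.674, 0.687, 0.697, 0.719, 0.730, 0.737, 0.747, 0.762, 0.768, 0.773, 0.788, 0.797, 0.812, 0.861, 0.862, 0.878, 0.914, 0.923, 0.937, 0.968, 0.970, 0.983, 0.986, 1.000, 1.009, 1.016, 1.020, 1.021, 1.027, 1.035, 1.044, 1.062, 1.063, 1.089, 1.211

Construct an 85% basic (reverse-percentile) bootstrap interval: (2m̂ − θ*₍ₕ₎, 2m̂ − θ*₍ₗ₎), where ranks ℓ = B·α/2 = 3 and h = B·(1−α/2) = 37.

Percentile endpoints at ranks 3 and 37: θ*₍3₎ = 0.637, θ*₍37₎ = 1.062.
Basic interval reflects these around m̂:
  lower = 2 × 0.780 − 1.062 = 0.498
  upper = 2 × 0.780 − 0.637 = 0.923

(0.498, 0.923)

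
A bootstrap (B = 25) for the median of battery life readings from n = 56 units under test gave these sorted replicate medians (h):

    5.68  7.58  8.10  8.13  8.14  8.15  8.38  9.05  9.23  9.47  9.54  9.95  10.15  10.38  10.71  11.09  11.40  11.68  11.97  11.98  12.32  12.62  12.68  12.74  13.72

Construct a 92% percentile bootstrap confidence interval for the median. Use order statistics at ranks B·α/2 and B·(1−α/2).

α = 0.08; lower rank = 25 × 0.040 = 1; upper rank = 25 × 0.960 = 24.
The 1st smallest replicate is 5.68; the 24th is 12.74.

(5.68, 12.74)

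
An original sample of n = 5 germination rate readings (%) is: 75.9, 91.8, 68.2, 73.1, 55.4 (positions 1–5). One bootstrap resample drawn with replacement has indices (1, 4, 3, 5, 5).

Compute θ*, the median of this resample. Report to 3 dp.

Resample values: 75.9, 73.1, 68.2, 55.4, 55.4.
Sorted: 55.4, 55.4, 68.2, 73.1, 75.9
Median = middle value = 68.200

θ* = 68.200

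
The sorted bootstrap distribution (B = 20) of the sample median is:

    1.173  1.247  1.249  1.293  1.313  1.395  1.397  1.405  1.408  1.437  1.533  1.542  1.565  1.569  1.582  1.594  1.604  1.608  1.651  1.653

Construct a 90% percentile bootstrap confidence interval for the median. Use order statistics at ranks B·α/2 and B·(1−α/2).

(1.173, 1.651)

α = 0.10; lower rank = 20 × 0.050 = 1; upper rank = 20 × 0.950 = 19.
The 1st smallest replicate is 1.173; the 19th is 1.651.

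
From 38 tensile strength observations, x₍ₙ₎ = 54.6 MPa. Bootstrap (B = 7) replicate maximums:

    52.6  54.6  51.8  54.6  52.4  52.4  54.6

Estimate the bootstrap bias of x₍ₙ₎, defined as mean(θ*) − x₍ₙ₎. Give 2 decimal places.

mean(θ*) = (52.6 + 54.6 + 51.8 + 54.6 + 52.4 + 52.4 + 54.6) / 7 = 53.286
bias = 53.286 − 54.6

bias = −1.31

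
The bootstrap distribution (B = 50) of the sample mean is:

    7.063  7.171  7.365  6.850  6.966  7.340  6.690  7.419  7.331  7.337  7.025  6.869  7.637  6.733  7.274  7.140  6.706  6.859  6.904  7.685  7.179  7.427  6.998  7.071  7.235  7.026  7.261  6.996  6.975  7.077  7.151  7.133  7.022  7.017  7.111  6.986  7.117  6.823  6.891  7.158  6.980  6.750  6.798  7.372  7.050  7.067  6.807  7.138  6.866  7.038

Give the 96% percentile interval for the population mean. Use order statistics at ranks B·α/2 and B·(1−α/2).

(6.690, 7.637)

Sorted replicates: 6.690, 6.706, 6.733, 6.750, 6.798, 6.807, 6.823, 6.850, 6.859, 6.866, 6.869, 6.891, 6.904, 6.966, 6.975, 6.980, 6.986, 6.996, 6.998, 7.017, 7.022, 7.025, 7.026, 7.038, 7.050, 7.063, 7.067, 7.071, 7.077, 7.111, 7.117, 7.133, 7.138, 7.140, 7.151, 7.158, 7.171, 7.179, 7.235, 7.261, 7.274, 7.331, 7.337, 7.340, 7.365, 7.372, 7.419, 7.427, 7.637, 7.685
α = 0.04; lower rank = 50 × 0.020 = 1; upper rank = 50 × 0.980 = 49.
The 1st smallest replicate is 6.690; the 49th is 7.637.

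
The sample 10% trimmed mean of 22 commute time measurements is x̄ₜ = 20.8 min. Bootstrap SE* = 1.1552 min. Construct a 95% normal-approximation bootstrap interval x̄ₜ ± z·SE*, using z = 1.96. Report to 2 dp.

(18.54, 23.06)

Margin = 1.96 × 1.1552 = 2.264
Interval: 20.8 ± 2.264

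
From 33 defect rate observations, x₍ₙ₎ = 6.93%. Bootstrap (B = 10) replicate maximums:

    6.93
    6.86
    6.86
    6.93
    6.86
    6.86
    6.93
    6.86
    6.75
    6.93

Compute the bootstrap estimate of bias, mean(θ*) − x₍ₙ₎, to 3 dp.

bias = −0.053

mean(θ*) = (6.93 + 6.86 + 6.86 + 6.93 + 6.86 + 6.86 + 6.93 + 6.86 + 6.75 + 6.93) / 10 = 6.8770
bias = 6.8770 − 6.93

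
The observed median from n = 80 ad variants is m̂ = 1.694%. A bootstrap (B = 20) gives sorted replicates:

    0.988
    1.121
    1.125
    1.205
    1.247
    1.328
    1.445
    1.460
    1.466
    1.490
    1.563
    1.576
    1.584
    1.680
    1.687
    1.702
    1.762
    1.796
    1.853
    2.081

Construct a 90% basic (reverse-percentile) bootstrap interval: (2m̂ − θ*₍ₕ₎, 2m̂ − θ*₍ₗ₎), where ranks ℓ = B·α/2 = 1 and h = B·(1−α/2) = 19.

(1.535, 2.400)

Percentile endpoints at ranks 1 and 19: θ*₍1₎ = 0.988, θ*₍19₎ = 1.853.
Basic interval reflects these around m̂:
  lower = 2 × 1.694 − 1.853 = 1.535
  upper = 2 × 1.694 − 0.988 = 2.400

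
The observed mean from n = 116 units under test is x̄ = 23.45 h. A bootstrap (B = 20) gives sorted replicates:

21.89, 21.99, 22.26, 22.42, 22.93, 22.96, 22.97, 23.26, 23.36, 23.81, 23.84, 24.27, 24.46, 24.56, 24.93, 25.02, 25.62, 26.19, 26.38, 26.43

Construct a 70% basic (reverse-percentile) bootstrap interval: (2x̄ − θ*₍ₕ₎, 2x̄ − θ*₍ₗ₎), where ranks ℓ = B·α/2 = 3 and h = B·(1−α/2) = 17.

Percentile endpoints at ranks 3 and 17: θ*₍3₎ = 22.26, θ*₍17₎ = 25.62.
Basic interval reflects these around x̄:
  lower = 2 × 23.45 − 25.62 = 21.28
  upper = 2 × 23.45 − 22.26 = 24.64

(21.28, 24.64)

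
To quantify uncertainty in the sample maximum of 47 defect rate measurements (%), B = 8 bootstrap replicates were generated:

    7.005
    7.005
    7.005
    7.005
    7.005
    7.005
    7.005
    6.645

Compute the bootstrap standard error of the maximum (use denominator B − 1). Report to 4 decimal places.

Bootstrap SE is the standard deviation of the 8 replicate maximums.
Mean of replicates: (7.005 + 7.005 + 7.005 + 7.005 + 7.005 + 7.005 + 7.005 + 6.645) / 8 = 55.68000 / 8 = 6.96000
Sum of squared deviations: (+0.04500)² + (+0.04500)² + (+0.04500)² + (+0.04500)² + (+0.04500)² + (+0.04500)² + (+0.04500)² + (−0.31500)² = 0.11340
Variance = 0.11340 / 7 = 0.01620
SE* = √0.01620

SE* = 0.1273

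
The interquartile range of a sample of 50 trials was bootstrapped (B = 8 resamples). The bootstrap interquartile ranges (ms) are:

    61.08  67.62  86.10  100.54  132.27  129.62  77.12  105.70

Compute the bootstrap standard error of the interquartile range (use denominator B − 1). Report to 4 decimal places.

Bootstrap SE is the standard deviation of the 8 replicate interquartile ranges.
Mean of replicates: (61.08 + 67.62 + 86.10 + 100.54 + 132.27 + 129.62 + 77.12 + 105.70) / 8 = 760.05000 / 8 = 95.00625
Sum of squared deviations: (−33.92625)² + (−27.38625)² + (−8.90625)² + (+5.53375)² + (+37.26375)² + (+34.61375)² + (−17.88625)² + (+10.69375)² = 5031.91379
Variance = 5031.91379 / 7 = 718.84483
SE* = √718.84483

SE* = 26.8113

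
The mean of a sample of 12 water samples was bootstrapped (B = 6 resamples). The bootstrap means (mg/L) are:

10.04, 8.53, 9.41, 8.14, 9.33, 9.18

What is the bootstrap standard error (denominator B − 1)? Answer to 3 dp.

SE* = 0.676

Bootstrap SE is the standard deviation of the 6 replicate means.
Mean of replicates: (10.04 + 8.53 + 9.41 + 8.14 + 9.33 + 9.18) / 6 = 54.6300 / 6 = 9.1050
Sum of squared deviations: (+0.9350)² + (−0.5750)² + (+0.3050)² + (−0.9650)² + (+0.2250)² + (+0.0750)² = 2.2853
Variance = 2.2853 / 5 = 0.4571
SE* = √0.4571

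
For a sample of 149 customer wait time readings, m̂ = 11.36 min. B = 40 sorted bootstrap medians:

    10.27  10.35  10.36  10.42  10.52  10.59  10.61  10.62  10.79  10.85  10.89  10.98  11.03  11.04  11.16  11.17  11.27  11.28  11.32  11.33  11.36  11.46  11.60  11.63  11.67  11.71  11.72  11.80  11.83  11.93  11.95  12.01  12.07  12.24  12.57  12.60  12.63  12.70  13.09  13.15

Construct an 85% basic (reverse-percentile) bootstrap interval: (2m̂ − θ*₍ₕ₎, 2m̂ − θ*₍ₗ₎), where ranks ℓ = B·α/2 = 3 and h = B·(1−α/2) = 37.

Percentile endpoints at ranks 3 and 37: θ*₍3₎ = 10.36, θ*₍37₎ = 12.63.
Basic interval reflects these around m̂:
  lower = 2 × 11.36 − 12.63 = 10.09
  upper = 2 × 11.36 − 10.36 = 12.36

(10.09, 12.36)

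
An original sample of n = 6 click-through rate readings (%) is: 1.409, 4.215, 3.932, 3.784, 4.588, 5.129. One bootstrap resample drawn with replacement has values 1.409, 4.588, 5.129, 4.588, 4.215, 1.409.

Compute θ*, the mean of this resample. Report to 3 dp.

Mean = (1.409 + 4.588 + 5.129 + 4.588 + 4.215 + 1.409) / 6 = 21.3380 / 6 = 3.556

θ* = 3.556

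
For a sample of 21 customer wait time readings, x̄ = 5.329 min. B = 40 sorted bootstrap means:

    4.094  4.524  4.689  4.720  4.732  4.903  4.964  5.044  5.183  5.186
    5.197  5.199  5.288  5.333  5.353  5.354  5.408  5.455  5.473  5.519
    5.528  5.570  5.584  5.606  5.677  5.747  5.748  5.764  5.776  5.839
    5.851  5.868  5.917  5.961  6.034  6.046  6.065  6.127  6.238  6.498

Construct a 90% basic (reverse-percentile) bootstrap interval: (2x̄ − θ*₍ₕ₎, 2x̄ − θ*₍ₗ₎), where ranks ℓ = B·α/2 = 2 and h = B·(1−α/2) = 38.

(4.531, 6.134)

Percentile endpoints at ranks 2 and 38: θ*₍2₎ = 4.524, θ*₍38₎ = 6.127.
Basic interval reflects these around x̄:
  lower = 2 × 5.329 − 6.127 = 4.531
  upper = 2 × 5.329 − 4.524 = 6.134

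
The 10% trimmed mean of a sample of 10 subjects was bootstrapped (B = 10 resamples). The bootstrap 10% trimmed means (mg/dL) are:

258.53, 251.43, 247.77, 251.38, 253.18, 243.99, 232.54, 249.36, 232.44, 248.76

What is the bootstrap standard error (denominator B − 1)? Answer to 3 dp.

SE* = 8.494

Bootstrap SE is the standard deviation of the 10 replicate 10% trimmed means.
Mean of replicates: (258.53 + 251.43 + 247.77 + 251.38 + 253.18 + 243.99 + 232.54 + 249.36 + 232.44 + 248.76) / 10 = 2469.3800 / 10 = 246.9380
Sum of squared deviations: (+11.5920)² + (+4.4920)² + (+0.8320)² + (+4.4420)² + (+6.2420)² + (−2.9480)² + (−14.3980)² + (+2.4220)² + (−14.4980)² + (+1.8220)² = 649.3096
Variance = 649.3096 / 9 = 72.1455
SE* = √72.1455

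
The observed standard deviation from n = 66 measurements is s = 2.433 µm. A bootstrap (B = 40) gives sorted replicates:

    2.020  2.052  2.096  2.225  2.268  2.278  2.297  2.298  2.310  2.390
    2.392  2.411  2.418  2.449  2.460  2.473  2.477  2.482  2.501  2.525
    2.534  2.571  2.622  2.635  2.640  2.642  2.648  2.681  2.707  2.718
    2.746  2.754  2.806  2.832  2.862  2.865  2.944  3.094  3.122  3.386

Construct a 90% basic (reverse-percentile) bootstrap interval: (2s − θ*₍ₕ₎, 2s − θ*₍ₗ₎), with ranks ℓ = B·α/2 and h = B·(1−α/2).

Percentile endpoints at ranks 2 and 38: θ*₍2₎ = 2.052, θ*₍38₎ = 3.094.
Basic interval reflects these around s:
  lower = 2 × 2.433 − 3.094 = 1.772
  upper = 2 × 2.433 − 2.052 = 2.814

(1.772, 2.814)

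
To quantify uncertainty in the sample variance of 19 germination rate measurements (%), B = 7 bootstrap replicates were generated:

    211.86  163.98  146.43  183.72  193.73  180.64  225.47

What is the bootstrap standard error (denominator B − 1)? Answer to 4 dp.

Bootstrap SE is the standard deviation of the 7 replicate variances.
Mean of replicates: (211.86 + 163.98 + 146.43 + 183.72 + 193.73 + 180.64 + 225.47) / 7 = 1305.83000 / 7 = 186.54714
Sum of squared deviations: (+25.31286)² + (−22.56714)² + (−40.11714)² + (−2.82714)² + (+7.18286)² + (−5.90714)² + (+38.92286)² = 4368.87114
Variance = 4368.87114 / 6 = 728.14519
SE* = √728.14519

SE* = 26.9842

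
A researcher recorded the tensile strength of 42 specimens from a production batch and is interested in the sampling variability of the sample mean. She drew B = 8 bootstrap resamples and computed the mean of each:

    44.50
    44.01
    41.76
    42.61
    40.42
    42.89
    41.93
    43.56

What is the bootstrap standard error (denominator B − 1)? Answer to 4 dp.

Bootstrap SE is the standard deviation of the 8 replicate means.
Mean of replicates: (44.50 + 44.01 + 41.76 + 42.61 + 40.42 + 42.89 + 41.93 + 43.56) / 8 = 341.68000 / 8 = 42.71000
Sum of squared deviations: (+1.79000)² + (+1.30000)² + (−0.95000)² + (−0.10000)² + (−2.29000)² + (+0.18000)² + (−0.78000)² + (+0.85000)² = 12.41400
Variance = 12.41400 / 7 = 1.77343
SE* = √1.77343

SE* = 1.3317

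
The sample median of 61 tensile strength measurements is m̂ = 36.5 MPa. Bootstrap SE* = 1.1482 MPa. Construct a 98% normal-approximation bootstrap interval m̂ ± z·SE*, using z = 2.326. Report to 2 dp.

(33.83, 39.17)

Margin = 2.326 × 1.1482 = 2.671
Interval: 36.5 ± 2.671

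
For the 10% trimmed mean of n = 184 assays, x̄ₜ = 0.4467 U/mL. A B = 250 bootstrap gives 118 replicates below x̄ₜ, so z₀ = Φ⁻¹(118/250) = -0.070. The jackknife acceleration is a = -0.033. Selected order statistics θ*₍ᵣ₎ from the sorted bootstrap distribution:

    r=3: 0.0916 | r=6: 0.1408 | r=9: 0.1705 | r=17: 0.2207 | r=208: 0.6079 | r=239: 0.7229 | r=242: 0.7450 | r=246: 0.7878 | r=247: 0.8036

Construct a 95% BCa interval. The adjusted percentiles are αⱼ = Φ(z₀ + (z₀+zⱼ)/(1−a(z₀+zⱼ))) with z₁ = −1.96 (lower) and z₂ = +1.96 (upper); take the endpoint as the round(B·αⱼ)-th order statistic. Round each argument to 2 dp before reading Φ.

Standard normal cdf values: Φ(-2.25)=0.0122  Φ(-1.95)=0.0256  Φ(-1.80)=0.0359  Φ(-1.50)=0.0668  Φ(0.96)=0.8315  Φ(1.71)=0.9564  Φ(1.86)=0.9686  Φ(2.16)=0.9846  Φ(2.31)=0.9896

Lower: z₀ + z₁ = -0.070 + (-1.960) = -2.030; 1 − a(z₀+z₁) = 1 − (-0.033)(-2.030) = 0.9330; argument = -0.070 + (-2.030)/0.9330 = -2.2458 → -2.25.
α₁ = Φ(-2.25) = 0.0122; rank = round(250 × 0.0122) = 3; θ*₍3₎ = 0.0916.
Upper: z₀ + z₂ = 1.890; 1 − a(z₀+z₂) = 1.0624; argument = 1.7090 → 1.71; α₂ = 0.9564; rank = 239; θ*₍239₎ = 0.7229.

(0.0916, 0.7229)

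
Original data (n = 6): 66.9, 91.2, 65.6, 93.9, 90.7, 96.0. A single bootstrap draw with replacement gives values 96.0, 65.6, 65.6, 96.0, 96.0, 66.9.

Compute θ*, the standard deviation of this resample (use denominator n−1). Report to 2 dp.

Mean = 81.0167; sum of squared deviations = 1348.1283
s² = 1348.1283 / 5 = 269.6257
s = √269.6257 = 16.42

θ* = 16.42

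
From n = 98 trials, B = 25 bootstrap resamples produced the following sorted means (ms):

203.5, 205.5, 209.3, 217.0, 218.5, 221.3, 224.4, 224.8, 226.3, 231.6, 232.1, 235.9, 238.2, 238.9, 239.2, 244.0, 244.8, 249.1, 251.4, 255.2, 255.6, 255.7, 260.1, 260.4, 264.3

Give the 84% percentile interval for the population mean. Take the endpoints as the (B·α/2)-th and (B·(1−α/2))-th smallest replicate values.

(205.5, 260.1)

α = 0.16; lower rank = 25 × 0.080 = 2; upper rank = 25 × 0.920 = 23.
The 2nd smallest replicate is 205.5; the 23rd is 260.1.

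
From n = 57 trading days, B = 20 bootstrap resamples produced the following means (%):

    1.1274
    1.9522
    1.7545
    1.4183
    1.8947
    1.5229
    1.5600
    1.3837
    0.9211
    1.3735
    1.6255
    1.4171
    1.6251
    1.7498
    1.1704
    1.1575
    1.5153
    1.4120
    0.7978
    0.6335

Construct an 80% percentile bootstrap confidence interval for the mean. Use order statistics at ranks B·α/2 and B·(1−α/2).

Sorted replicates: 0.6335, 0.7978, 0.9211, 1.1274, 1.1575, 1.1704, 1.3735, 1.3837, 1.4120, 1.4171, 1.4183, 1.5153, 1.5229, 1.5600, 1.6251, 1.6255, 1.7498, 1.7545, 1.8947, 1.9522
α = 0.20; lower rank = 20 × 0.100 = 2; upper rank = 20 × 0.900 = 18.
The 2nd smallest replicate is 0.7978; the 18th is 1.7545.

(0.7978, 1.7545)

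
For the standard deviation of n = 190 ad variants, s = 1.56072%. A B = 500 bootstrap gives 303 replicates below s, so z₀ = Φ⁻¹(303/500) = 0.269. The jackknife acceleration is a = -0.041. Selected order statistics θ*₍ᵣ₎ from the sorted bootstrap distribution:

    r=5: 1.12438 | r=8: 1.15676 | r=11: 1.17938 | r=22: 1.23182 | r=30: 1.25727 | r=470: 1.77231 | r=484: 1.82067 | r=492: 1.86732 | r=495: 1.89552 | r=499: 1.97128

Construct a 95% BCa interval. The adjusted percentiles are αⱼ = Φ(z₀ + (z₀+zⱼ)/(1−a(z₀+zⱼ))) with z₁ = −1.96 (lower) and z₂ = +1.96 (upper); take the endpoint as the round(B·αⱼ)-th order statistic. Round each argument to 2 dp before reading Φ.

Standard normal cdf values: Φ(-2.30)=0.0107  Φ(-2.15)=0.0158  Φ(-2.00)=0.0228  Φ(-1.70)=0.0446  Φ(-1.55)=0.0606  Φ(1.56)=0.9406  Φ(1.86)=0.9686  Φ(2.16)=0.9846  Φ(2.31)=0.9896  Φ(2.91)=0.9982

(1.25727, 1.89552)

Lower: z₀ + z₁ = 0.269 + (-1.960) = -1.691; 1 − a(z₀+z₁) = 1 − (-0.041)(-1.691) = 0.9307; argument = 0.269 + (-1.691)/0.9307 = -1.5480 → -1.55.
α₁ = Φ(-1.55) = 0.0606; rank = round(500 × 0.0606) = 30; θ*₍30₎ = 1.25727.
Upper: z₀ + z₂ = 2.229; 1 − a(z₀+z₂) = 1.0914; argument = 2.3114 → 2.31; α₂ = 0.9896; rank = 495; θ*₍495₎ = 1.89552.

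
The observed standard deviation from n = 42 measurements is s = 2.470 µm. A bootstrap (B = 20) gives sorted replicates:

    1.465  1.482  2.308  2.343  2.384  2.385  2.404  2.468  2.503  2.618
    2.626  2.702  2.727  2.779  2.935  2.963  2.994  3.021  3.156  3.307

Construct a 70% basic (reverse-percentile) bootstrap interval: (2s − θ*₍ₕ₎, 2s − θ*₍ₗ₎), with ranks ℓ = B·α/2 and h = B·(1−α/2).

Percentile endpoints at ranks 3 and 17: θ*₍3₎ = 2.308, θ*₍17₎ = 2.994.
Basic interval reflects these around s:
  lower = 2 × 2.470 − 2.994 = 1.946
  upper = 2 × 2.470 − 2.308 = 2.632

(1.946, 2.632)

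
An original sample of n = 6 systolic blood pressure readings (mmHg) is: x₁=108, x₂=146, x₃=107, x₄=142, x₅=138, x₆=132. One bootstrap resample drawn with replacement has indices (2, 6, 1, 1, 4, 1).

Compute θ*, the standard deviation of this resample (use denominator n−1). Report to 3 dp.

θ* = 18.111

Resample values: 146, 132, 108, 108, 142, 108.
Mean = 124.0000; sum of squared deviations = 1640.0000
s² = 1640.0000 / 5 = 328.0000
s = √328.0000 = 18.111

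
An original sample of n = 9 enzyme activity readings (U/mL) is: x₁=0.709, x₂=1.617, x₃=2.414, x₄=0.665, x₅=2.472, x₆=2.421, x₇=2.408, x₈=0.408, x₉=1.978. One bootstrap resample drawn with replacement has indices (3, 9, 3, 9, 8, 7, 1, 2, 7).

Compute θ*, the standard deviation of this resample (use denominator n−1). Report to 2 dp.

Resample values: 2.414, 1.978, 2.414, 1.978, 0.408, 2.408, 0.709, 1.617, 2.408.
Mean = 1.8149; sum of squared deviations = 4.7161
s² = 4.7161 / 8 = 0.5895
s = √0.5895 = 0.77

θ* = 0.77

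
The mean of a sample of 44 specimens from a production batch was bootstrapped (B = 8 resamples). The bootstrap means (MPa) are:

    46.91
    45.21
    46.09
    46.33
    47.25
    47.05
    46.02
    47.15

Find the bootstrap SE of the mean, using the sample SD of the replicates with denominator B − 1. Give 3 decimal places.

SE* = 0.712

Bootstrap SE is the standard deviation of the 8 replicate means.
Mean of replicates: (46.91 + 45.21 + 46.09 + 46.33 + 47.25 + 47.05 + 46.02 + 47.15) / 8 = 372.0100 / 8 = 46.5012
Sum of squared deviations: (+0.4087)² + (−1.2912)² + (−0.4112)² + (−0.1713)² + (+0.7488)² + (+0.5487)² + (−0.4812)² + (+0.6487)² = 3.5471
Variance = 3.5471 / 7 = 0.5067
SE* = √0.5067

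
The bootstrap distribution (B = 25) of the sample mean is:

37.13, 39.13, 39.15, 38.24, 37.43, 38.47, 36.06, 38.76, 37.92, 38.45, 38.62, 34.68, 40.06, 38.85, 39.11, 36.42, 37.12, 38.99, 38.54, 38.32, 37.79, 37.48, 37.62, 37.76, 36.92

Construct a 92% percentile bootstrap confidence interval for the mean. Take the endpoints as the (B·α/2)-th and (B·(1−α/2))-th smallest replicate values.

(34.68, 39.15)

Sorted replicates: 34.68, 36.06, 36.42, 36.92, 37.12, 37.13, 37.43, 37.48, 37.62, 37.76, 37.79, 37.92, 38.24, 38.32, 38.45, 38.47, 38.54, 38.62, 38.76, 38.85, 38.99, 39.11, 39.13, 39.15, 40.06
α = 0.08; lower rank = 25 × 0.040 = 1; upper rank = 25 × 0.960 = 24.
The 1st smallest replicate is 34.68; the 24th is 39.15.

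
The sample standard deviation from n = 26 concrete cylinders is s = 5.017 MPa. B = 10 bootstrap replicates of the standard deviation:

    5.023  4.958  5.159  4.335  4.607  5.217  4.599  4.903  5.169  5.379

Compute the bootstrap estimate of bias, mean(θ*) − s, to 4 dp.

bias = −0.0821

mean(θ*) = (5.023 + 4.958 + 5.159 + 4.335 + 4.607 + 5.217 + 4.599 + 4.903 + 5.169 + 5.379) / 10 = 4.93490
bias = 4.93490 − 5.017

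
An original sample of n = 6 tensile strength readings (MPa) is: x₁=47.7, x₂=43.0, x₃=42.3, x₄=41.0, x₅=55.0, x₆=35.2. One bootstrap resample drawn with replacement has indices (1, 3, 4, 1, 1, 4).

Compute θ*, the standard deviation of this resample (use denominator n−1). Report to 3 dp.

Resample values: 47.7, 42.3, 41.0, 47.7, 47.7, 41.0.
Mean = 44.5667; sum of squared deviations = 60.0333
s² = 60.0333 / 5 = 12.0067
s = √12.0067 = 3.465

θ* = 3.465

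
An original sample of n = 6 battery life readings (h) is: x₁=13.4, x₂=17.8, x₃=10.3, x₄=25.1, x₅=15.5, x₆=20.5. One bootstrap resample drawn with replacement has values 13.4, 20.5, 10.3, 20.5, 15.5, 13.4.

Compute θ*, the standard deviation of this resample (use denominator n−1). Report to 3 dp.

Mean = 15.6000; sum of squared deviations = 85.8000
s² = 85.8000 / 5 = 17.1600
s = √17.1600 = 4.142

θ* = 4.142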